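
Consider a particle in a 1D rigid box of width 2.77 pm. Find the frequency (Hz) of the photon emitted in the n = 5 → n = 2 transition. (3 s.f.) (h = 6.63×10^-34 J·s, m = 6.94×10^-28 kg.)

E_1 = h²/(8mL²) = 1.032×10^-17 J and ΔE = (5² − 2²)E_1 = 2.167×10^-16 J.
f = ΔE/h = 2.167×10^-16/6.63×10^-34 = 3.27×10^17 Hz.

f = 3.27×10^17 Hz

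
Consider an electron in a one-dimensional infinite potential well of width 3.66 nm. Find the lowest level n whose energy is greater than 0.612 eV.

E_1 = h²/(8m_eL²) = 4.498×10^-21 J = 0.02808 eV.
Need n² > 0.612/0.02808 = 21.79, i.e. n > 4.668.
The smallest integer satisfying this is n = 5.

n = 5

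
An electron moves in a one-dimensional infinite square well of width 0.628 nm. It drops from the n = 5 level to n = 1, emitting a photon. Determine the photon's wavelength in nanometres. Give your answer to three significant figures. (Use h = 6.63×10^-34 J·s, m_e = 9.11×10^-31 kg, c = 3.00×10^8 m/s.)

λ = 54.2 nm

E_1 = h²/(8m_eL²) = 1.529×10^-19 J, so ΔE = (5² − 1²)E_1 = 3.670×10^-18 J.
λ = hc/ΔE = (6.63×10^-34·3.00×10^8)/3.670×10^-18 = 5.42×10^-8 m = 54.2 nm.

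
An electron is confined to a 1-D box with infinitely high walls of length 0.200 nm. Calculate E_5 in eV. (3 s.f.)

E_5 = 235 eV

For an infinite well E_n = n²h²/(8m_eL²), so E_1 = h²/(8m_eL²) = (6.626×10^-34)²/(8·9.109×10^-31·(2.00×10^-10 m)²) = 1.506×10^-18 J.
Then E_5 = 5²·E_1 = 25·1.506×10^-18 J = 3.765×10^-17 J.
Converting, E_5 = 3.765×10^-17 J / (1.602×10^-19 J/eV) = 235 eV.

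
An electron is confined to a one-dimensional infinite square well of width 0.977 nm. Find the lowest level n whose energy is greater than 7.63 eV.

n = 5

E_1 = h²/(8m_eL²) = 6.312×10^-20 J = 0.3940 eV.
Need n² > 7.63/0.3940 = 19.37, i.e. n > 4.401.
The smallest integer satisfying this is n = 5.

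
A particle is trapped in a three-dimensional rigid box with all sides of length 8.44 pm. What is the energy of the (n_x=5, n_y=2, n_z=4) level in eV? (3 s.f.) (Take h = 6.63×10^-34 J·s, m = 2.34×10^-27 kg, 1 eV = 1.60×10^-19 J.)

For a 3D rectangular well E = (h²/8m)·Σ n_i²/L_i² = (6.63×10^-34)²/(8·2.34×10^-27) · [5²/(8.44 pm)² + 2²/(8.44 pm)² + 4²/(8.44 pm)²].
Evaluating gives E = 1.483×10^-17 J = 92.7 eV.

E = 92.7 eV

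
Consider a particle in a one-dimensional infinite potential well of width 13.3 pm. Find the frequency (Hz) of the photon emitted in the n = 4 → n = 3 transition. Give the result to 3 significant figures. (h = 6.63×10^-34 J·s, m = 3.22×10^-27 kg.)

E_1 = h²/(8mL²) = 9.647×10^-20 J and ΔE = (4² − 3²)E_1 = 6.753×10^-19 J.
f = ΔE/h = 6.753×10^-19/6.63×10^-34 = 1.02×10^15 Hz.

f = 1.02×10^15 Hz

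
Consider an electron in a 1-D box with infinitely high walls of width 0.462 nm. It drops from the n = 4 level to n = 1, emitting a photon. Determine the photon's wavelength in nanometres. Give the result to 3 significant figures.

E_1 = h²/(8m_eL²) = 2.823×10^-19 J, so ΔE = (4² − 1²)E_1 = 4.235×10^-18 J.
λ = hc/ΔE = (6.626×10^-34·2.998×10^8)/4.235×10^-18 = 4.69×10^-8 m = 46.9 nm.

λ = 46.9 nm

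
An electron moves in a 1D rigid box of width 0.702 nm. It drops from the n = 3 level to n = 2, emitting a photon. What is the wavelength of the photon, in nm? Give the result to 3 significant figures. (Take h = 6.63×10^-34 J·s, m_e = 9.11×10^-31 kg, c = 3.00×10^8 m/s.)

E_1 = h²/(8m_eL²) = 1.224×10^-19 J, so ΔE = (3² − 2²)E_1 = 6.120×10^-19 J.
λ = hc/ΔE = (6.63×10^-34·3.00×10^8)/6.120×10^-19 = 3.25×10^-7 m = 325 nm.

λ = 325 nm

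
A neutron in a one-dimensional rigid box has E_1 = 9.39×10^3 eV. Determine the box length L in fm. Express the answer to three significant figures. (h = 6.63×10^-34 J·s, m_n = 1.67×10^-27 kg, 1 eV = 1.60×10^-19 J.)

L = 148 fm

From E_n = n²h²/(8m_nL²), L = n·h/√(8m_nE_n).
E_1 = 9.39×10^3 eV = 1.502×10^-15 J, so L = 1·6.63×10^-34/√(8·1.67×10^-27·1.502×10^-15) = 1.48×10^-13 m = 148 fm.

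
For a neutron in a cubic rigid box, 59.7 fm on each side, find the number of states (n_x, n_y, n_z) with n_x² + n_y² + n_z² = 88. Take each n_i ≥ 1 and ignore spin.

degeneracy = 3

The level has n_x² + n_y² + n_z² = 88. The ordered positive-integer solutions are (4, 6, 6), (6, 4, 6), (6, 6, 4).
That gives 3 states.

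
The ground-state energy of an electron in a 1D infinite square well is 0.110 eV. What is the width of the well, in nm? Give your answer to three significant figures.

From E_n = n²h²/(8m_eL²), L = n·h/√(8m_eE_n).
E_1 = 0.110 eV = 1.762×10^-20 J, so L = 1·6.626×10^-34/√(8·9.109×10^-31·1.762×10^-20) = 1.85×10^-9 m = 1.85 nm.

L = 1.85 nm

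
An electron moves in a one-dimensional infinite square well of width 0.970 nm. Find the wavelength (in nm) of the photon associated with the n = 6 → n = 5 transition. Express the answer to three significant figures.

λ = 282 nm

E_1 = h²/(8m_eL²) = 6.403×10^-20 J, so ΔE = (6² − 5²)E_1 = 7.043×10^-19 J.
λ = hc/ΔE = (6.626×10^-34·2.998×10^8)/7.043×10^-19 = 2.82×10^-7 m = 282 nm.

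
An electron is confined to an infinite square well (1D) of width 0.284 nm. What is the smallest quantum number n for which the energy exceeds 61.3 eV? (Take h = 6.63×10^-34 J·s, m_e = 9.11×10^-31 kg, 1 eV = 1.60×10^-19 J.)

E_1 = h²/(8m_eL²) = 7.478×10^-19 J = 4.674 eV.
Need n² > 61.3/4.674 = 13.12, i.e. n > 3.622.
The smallest integer satisfying this is n = 4.

n = 4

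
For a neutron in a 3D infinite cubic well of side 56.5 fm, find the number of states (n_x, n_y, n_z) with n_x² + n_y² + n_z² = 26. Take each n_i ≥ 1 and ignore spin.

degeneracy = 6

The level has n_x² + n_y² + n_z² = 26. The ordered positive-integer solutions are (1, 3, 4), (1, 4, 3), (3, 1, 4), (3, 4, 1), (4, 1, 3), (4, 3, 1).
That gives 6 states.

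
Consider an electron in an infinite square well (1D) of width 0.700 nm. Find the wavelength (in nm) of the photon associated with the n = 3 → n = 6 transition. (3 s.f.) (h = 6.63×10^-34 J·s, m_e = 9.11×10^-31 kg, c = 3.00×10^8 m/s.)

E_1 = h²/(8m_eL²) = 1.231×10^-19 J, so ΔE = (6² − 3²)E_1 = 3.324×10^-18 J.
λ = hc/ΔE = (6.63×10^-34·3.00×10^8)/3.324×10^-18 = 5.98×10^-8 m = 59.8 nm.

λ = 59.8 nm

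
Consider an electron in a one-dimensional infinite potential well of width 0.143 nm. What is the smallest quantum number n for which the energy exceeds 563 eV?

n = 6

E_1 = h²/(8m_eL²) = 2.946×10^-18 J = 18.39 eV.
Need n² > 563/18.39 = 30.61, i.e. n > 5.533.
The smallest integer satisfying this is n = 6.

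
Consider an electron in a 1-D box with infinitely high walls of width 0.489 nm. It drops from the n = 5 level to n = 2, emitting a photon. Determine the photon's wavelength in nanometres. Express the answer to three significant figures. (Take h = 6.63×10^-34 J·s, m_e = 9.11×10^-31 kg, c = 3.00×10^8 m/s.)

E_1 = h²/(8m_eL²) = 2.522×10^-19 J, so ΔE = (5² − 2²)E_1 = 5.296×10^-18 J.
λ = hc/ΔE = (6.63×10^-34·3.00×10^8)/5.296×10^-18 = 3.76×10^-8 m = 37.6 nm.

λ = 37.6 nm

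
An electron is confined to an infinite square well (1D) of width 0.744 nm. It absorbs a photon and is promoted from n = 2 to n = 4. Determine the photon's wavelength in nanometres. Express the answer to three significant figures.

λ = 152 nm

E_1 = h²/(8m_eL²) = 1.088×10^-19 J, so ΔE = (4² − 2²)E_1 = 1.306×10^-18 J.
λ = hc/ΔE = (6.626×10^-34·2.998×10^8)/1.306×10^-18 = 1.52×10^-7 m = 152 nm.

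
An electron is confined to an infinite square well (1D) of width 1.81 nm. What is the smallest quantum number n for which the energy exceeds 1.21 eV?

n = 4

E_1 = h²/(8m_eL²) = 1.839×10^-20 J = 0.1148 eV.
Need n² > 1.21/0.1148 = 10.54, i.e. n > 3.247.
The smallest integer satisfying this is n = 4.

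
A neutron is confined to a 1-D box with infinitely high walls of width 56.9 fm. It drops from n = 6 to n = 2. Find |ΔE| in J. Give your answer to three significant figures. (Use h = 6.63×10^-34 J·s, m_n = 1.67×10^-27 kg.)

E_1 = h²/(8m_nL²) = 1.016×10^-14 J.
|ΔE| = |6² − 2²|·E_1 = 32·1.016×10^-14 J = 3.25×10^-13 J.

|ΔE| = 3.25×10^-13 J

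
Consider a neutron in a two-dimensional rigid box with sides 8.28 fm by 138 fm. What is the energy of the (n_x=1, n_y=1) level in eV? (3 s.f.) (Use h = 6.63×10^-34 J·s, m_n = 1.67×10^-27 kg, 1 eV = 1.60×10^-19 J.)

For a 2D rectangular well E = (h²/8m_n)·Σ n_i²/L_i² = (6.63×10^-34)²/(8·1.67×10^-27) · [1²/(8.28 fm)² + 1²/(138 fm)²].
Evaluating gives E = 4.816×10^-13 J = 3.01×10^6 eV.

E = 3.01×10^6 eV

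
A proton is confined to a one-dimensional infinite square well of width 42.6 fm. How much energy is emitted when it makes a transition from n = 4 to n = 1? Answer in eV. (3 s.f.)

E_1 = h²/(8m_pL²) = 1.808×10^-14 J.
|ΔE| = |4² − 1²|·E_1 = 15·1.808×10^-14 J = 2.712×10^-13 J = 1.69×10^6 eV.

|ΔE| = 1.69×10^6 eV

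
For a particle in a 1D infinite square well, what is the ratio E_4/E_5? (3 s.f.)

E_n ∝ n², so E_4/E_5 = 4²/5² = 16/25 = 0.640.

0.640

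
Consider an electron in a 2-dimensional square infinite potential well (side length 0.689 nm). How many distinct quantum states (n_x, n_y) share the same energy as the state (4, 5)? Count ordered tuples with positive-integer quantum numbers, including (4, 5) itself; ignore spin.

The level has n_x² + n_y² = 41. The ordered positive-integer solutions are (4, 5), (5, 4).
That gives 2 states.

degeneracy = 2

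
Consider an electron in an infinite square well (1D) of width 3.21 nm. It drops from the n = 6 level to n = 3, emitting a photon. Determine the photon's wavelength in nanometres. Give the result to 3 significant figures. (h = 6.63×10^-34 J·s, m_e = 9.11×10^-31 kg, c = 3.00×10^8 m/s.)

λ = 1.26×10^3 nm

E_1 = h²/(8m_eL²) = 5.853×10^-21 J, so ΔE = (6² − 3²)E_1 = 1.580×10^-19 J.
λ = hc/ΔE = (6.63×10^-34·3.00×10^8)/1.580×10^-19 = 1.26×10^-6 m = 1.26×10^3 nm.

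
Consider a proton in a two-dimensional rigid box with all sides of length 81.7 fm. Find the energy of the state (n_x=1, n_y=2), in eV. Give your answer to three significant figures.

E = 1.53×10^5 eV

For a 2D rectangular well E = (h²/8m_p)·Σ n_i²/L_i² = (6.626×10^-34)²/(8·1.673×10^-27) · [1²/(81.7 fm)² + 2²/(81.7 fm)²].
Evaluating gives E = 2.457×10^-14 J = 1.53×10^5 eV.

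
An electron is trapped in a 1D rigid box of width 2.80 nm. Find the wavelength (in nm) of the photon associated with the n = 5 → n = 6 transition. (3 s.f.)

E_1 = h²/(8m_eL²) = 7.685×10^-21 J, so ΔE = (6² − 5²)E_1 = 8.453×10^-20 J.
λ = hc/ΔE = (6.626×10^-34·2.998×10^8)/8.453×10^-20 = 2.35×10^-6 m = 2.35×10^3 nm.

λ = 2.35×10^3 nm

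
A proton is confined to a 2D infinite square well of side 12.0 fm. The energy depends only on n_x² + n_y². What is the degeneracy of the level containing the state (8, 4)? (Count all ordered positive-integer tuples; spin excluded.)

The level has n_x² + n_y² = 80. The ordered positive-integer solutions are (4, 8), (8, 4).
That gives 2 states.

degeneracy = 2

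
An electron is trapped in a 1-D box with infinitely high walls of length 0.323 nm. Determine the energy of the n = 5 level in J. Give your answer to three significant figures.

E_5 = 1.44×10^-17 J

For an infinite well E_n = n²h²/(8m_eL²), so E_1 = h²/(8m_eL²) = (6.626×10^-34)²/(8·9.109×10^-31·(3.23×10^-10 m)²) = 5.775×10^-19 J.
Then E_5 = 5²·E_1 = 25·5.775×10^-19 J = 1.44×10^-17 J.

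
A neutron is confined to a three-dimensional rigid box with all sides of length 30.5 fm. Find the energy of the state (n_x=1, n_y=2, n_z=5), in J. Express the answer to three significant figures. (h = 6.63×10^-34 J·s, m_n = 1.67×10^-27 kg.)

For a 3D rectangular well E = (h²/8m_n)·Σ n_i²/L_i² = (6.63×10^-34)²/(8·1.67×10^-27) · [1²/(30.5 fm)² + 2²/(30.5 fm)² + 5²/(30.5 fm)²].
Evaluating gives E = 1.06×10^-12 J.

E = 1.06×10^-12 J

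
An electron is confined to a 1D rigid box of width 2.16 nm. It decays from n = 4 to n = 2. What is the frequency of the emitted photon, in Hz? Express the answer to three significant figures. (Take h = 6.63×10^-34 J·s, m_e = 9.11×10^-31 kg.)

f = 2.34×10^14 Hz

E_1 = h²/(8m_eL²) = 1.293×10^-20 J and ΔE = (4² − 2²)E_1 = 1.552×10^-19 J.
f = ΔE/h = 1.552×10^-19/6.63×10^-34 = 2.34×10^14 Hz.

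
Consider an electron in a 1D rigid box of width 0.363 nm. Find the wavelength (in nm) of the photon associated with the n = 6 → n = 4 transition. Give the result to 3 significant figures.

E_1 = h²/(8m_eL²) = 4.572×10^-19 J, so ΔE = (6² − 4²)E_1 = 9.144×10^-18 J.
λ = hc/ΔE = (6.626×10^-34·2.998×10^8)/9.144×10^-18 = 2.17×10^-8 m = 21.7 nm.

λ = 21.7 nm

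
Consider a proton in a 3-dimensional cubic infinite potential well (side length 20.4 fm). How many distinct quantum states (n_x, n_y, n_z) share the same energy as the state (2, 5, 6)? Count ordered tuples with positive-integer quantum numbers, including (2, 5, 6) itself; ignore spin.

The level has n_x² + n_y² + n_z² = 65. The ordered positive-integer solutions are (2, 5, 6), (2, 6, 5), (5, 2, 6), (5, 6, 2), (6, 2, 5), (6, 5, 2).
That gives 6 states.

degeneracy = 6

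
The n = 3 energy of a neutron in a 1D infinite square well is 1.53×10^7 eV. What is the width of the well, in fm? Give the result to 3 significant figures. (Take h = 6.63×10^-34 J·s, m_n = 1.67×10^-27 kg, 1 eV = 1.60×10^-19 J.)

L = 11.0 fm

From E_n = n²h²/(8m_nL²), L = n·h/√(8m_nE_n).
E_3 = 1.53×10^7 eV = 2.448×10^-12 J, so L = 3·6.63×10^-34/√(8·1.67×10^-27·2.448×10^-12) = 1.10×10^-14 m = 11.0 fm.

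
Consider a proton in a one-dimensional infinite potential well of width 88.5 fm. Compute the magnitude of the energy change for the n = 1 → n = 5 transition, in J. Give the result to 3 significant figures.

|ΔE| = 1.01×10^-13 J

E_1 = h²/(8m_pL²) = 4.188×10^-15 J.
|ΔE| = |1² − 5²|·E_1 = 24·4.188×10^-15 J = 1.01×10^-13 J.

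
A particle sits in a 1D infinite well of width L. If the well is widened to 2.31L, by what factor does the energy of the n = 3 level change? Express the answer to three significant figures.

E_n ∝ 1/L², so the energy scales by 1/2.31² = 0.187.

0.187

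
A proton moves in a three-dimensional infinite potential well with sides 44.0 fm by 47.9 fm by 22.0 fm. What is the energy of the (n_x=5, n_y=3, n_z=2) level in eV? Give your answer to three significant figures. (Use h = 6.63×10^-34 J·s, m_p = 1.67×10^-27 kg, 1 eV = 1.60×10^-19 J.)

For a 3D rectangular well E = (h²/8m_p)·Σ n_i²/L_i² = (6.63×10^-34)²/(8·1.67×10^-27) · [5²/(44.0 fm)² + 3²/(47.9 fm)² + 2²/(22.0 fm)²].
Evaluating gives E = 8.258×10^-13 J = 5.16×10^6 eV.

E = 5.16×10^6 eV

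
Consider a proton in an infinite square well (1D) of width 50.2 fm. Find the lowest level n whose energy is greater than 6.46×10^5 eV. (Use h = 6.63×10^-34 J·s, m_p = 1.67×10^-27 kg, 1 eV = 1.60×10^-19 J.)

n = 3

E_1 = h²/(8m_pL²) = 1.306×10^-14 J = 8.162×10^4 eV.
Need n² > 6.46×10^5/8.162×10^4 = 7.915, i.e. n > 2.813.
The smallest integer satisfying this is n = 3.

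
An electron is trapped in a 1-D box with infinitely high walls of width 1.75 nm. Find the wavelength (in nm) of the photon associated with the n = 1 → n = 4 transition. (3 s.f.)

E_1 = h²/(8m_eL²) = 1.967×10^-20 J, so ΔE = (4² − 1²)E_1 = 2.951×10^-19 J.
λ = hc/ΔE = (6.626×10^-34·2.998×10^8)/2.951×10^-19 = 6.73×10^-7 m = 673 nm.

λ = 673 nm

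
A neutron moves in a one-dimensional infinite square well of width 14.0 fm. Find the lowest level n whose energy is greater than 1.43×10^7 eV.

n = 4

E_1 = h²/(8m_nL²) = 1.672×10^-13 J = 1.044×10^6 eV.
Need n² > 1.43×10^7/1.044×10^6 = 13.70, i.e. n > 3.701.
The smallest integer satisfying this is n = 4.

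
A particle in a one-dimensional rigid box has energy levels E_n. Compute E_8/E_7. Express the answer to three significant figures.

1.31

E_n ∝ n², so E_8/E_7 = 8²/7² = 64/49 = 1.31.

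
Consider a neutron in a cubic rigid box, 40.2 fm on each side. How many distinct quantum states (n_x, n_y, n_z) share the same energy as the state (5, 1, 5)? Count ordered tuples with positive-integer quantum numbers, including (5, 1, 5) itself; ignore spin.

The level has n_x² + n_y² + n_z² = 51. The ordered positive-integer solutions are (1, 1, 7), (1, 5, 5), (1, 7, 1), (5, 1, 5), (5, 5, 1), (7, 1, 1).
That gives 6 states.

degeneracy = 6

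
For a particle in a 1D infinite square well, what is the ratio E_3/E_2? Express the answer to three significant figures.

E_n ∝ n², so E_3/E_2 = 3²/2² = 9/4 = 2.25.

2.25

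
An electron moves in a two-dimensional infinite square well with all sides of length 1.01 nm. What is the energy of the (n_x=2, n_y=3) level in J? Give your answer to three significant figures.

E = 7.68×10^-19 J

For a 2D rectangular well E = (h²/8m_e)·Σ n_i²/L_i² = (6.626×10^-34)²/(8·9.109×10^-31) · [2²/(1.01 nm)² + 3²/(1.01 nm)²].
Evaluating gives E = 7.68×10^-19 J.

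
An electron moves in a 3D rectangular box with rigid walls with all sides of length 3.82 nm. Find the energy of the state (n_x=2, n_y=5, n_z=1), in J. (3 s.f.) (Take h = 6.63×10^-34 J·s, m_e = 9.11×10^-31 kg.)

E = 1.24×10^-19 J

For a 3D rectangular well E = (h²/8m_e)·Σ n_i²/L_i² = (6.63×10^-34)²/(8·9.11×10^-31) · [2²/(3.82 nm)² + 5²/(3.82 nm)² + 1²/(3.82 nm)²].
Evaluating gives E = 1.24×10^-19 J.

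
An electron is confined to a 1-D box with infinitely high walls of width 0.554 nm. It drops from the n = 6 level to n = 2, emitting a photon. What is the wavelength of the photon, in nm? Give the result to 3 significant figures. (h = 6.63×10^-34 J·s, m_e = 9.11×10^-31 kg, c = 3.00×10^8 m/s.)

λ = 31.6 nm

E_1 = h²/(8m_eL²) = 1.965×10^-19 J, so ΔE = (6² − 2²)E_1 = 6.288×10^-18 J.
λ = hc/ΔE = (6.63×10^-34·3.00×10^8)/6.288×10^-18 = 3.16×10^-8 m = 31.6 nm.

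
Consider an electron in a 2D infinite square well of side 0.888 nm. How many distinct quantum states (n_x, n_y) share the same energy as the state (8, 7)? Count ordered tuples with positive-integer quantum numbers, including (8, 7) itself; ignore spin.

The level has n_x² + n_y² = 113. The ordered positive-integer solutions are (7, 8), (8, 7).
That gives 2 states.

degeneracy = 2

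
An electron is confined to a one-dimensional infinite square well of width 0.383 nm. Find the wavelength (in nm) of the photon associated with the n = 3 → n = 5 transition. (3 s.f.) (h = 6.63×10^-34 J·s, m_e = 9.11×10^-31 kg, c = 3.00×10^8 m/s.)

E_1 = h²/(8m_eL²) = 4.112×10^-19 J, so ΔE = (5² − 3²)E_1 = 6.579×10^-18 J.
λ = hc/ΔE = (6.63×10^-34·3.00×10^8)/6.579×10^-18 = 3.02×10^-8 m = 30.2 nm.

λ = 30.2 nm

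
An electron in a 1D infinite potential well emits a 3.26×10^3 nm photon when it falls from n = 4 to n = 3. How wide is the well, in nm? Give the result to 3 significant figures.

L = 2.63 nm

The photon carries ΔE = hc/λ = 6.626×10^-34·2.998×10^8/3.26×10^-6 m = 6.093×10^-20 J.
Since ΔE = (4² − 3²)E_1, E_1 = 8.704×10^-21 J, and L = h/√(8m_eE_1) = 2.63×10^-9 m = 2.63 nm.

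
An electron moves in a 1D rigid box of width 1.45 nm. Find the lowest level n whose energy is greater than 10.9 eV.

n = 8

E_1 = h²/(8m_eL²) = 2.866×10^-20 J = 0.1789 eV.
Need n² > 10.9/0.1789 = 60.93, i.e. n > 7.806.
The smallest integer satisfying this is n = 8.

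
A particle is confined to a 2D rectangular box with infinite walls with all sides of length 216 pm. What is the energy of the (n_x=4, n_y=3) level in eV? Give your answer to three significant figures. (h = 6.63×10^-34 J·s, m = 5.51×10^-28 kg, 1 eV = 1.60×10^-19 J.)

For a 2D rectangular well E = (h²/8m)·Σ n_i²/L_i² = (6.63×10^-34)²/(8·5.51×10^-28) · [4²/(216 pm)² + 3²/(216 pm)²].
Evaluating gives E = 5.343×10^-20 J = 0.334 eV.

E = 0.334 eV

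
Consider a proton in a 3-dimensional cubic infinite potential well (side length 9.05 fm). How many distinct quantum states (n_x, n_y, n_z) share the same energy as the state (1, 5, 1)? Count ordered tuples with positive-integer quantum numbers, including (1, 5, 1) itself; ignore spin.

degeneracy = 4

The level has n_x² + n_y² + n_z² = 27. The ordered positive-integer solutions are (1, 1, 5), (1, 5, 1), (3, 3, 3), (5, 1, 1).
That gives 4 states.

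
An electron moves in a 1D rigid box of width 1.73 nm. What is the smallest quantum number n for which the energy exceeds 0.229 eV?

n = 2

E_1 = h²/(8m_eL²) = 2.013×10^-20 J = 0.1257 eV.
Need n² > 0.229/0.1257 = 1.822, i.e. n > 1.350.
The smallest integer satisfying this is n = 2.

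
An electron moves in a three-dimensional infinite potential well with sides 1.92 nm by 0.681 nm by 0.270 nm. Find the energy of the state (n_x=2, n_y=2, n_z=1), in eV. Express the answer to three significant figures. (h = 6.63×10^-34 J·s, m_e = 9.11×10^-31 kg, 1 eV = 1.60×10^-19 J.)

For a 3D rectangular well E = (h²/8m_e)·Σ n_i²/L_i² = (6.63×10^-34)²/(8·9.11×10^-31) · [2²/(1.92 nm)² + 2²/(0.681 nm)² + 1²/(0.270 nm)²].
Evaluating gives E = 1.413×10^-18 J = 8.83 eV.

E = 8.83 eV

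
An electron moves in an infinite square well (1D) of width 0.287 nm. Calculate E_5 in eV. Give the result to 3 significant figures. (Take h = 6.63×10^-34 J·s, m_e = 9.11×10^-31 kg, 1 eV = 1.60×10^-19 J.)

For an infinite well E_n = n²h²/(8m_eL²), so E_1 = h²/(8m_eL²) = (6.63×10^-34)²/(8·9.11×10^-31·(2.87×10^-10 m)²) = 7.322×10^-19 J.
Then E_5 = 5²·E_1 = 25·7.322×10^-19 J = 1.831×10^-17 J.
Converting, E_5 = 1.831×10^-17 J / (1.60×10^-19 J/eV) = 114 eV.

E_5 = 114 eV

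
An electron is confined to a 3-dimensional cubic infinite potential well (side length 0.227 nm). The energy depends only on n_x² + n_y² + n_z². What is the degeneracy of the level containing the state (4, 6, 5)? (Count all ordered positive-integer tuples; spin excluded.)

degeneracy = 12

The level has n_x² + n_y² + n_z² = 77. The ordered positive-integer solutions are (2, 3, 8), (2, 8, 3), (3, 2, 8), (3, 8, 2), (4, 5, 6), (4, 6, 5), (5, 4, 6), (5, 6, 4), (6, 4, 5), (6, 5, 4), (8, 2, 3), (8, 3, 2).
That gives 12 states.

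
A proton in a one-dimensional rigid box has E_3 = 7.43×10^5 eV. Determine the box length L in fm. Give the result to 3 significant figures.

L = 49.8 fm

From E_n = n²h²/(8m_pL²), L = n·h/√(8m_pE_n).
E_3 = 7.43×10^5 eV = 1.190×10^-13 J, so L = 3·6.626×10^-34/√(8·1.673×10^-27·1.190×10^-13) = 4.98×10^-14 m = 49.8 fm.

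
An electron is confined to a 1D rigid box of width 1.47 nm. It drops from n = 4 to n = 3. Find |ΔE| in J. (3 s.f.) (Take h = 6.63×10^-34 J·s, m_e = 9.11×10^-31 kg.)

E_1 = h²/(8m_eL²) = 2.791×10^-20 J.
|ΔE| = |4² − 3²|·E_1 = 7·2.791×10^-20 J = 1.95×10^-19 J.

|ΔE| = 1.95×10^-19 J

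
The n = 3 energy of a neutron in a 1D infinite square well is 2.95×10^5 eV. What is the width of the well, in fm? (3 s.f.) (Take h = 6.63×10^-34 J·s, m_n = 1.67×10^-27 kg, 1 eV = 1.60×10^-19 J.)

L = 79.2 fm

From E_n = n²h²/(8m_nL²), L = n·h/√(8m_nE_n).
E_3 = 2.95×10^5 eV = 4.720×10^-14 J, so L = 3·6.63×10^-34/√(8·1.67×10^-27·4.720×10^-14) = 7.92×10^-14 m = 79.2 fm.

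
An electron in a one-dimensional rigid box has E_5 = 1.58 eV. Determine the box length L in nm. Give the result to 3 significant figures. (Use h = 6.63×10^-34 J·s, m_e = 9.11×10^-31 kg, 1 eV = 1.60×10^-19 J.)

From E_n = n²h²/(8m_eL²), L = n·h/√(8m_eE_n).
E_5 = 1.58 eV = 2.528×10^-19 J, so L = 5·6.63×10^-34/√(8·9.11×10^-31·2.528×10^-19) = 2.44×10^-9 m = 2.44 nm.

L = 2.44 nm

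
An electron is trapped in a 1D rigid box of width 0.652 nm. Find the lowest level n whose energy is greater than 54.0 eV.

n = 8

E_1 = h²/(8m_eL²) = 1.417×10^-19 J = 0.8845 eV.
Need n² > 54.0/0.8845 = 61.05, i.e. n > 7.813.
The smallest integer satisfying this is n = 8.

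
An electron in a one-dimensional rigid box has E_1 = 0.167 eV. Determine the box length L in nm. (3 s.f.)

L = 1.50 nm

From E_n = n²h²/(8m_eL²), L = n·h/√(8m_eE_n).
E_1 = 0.167 eV = 2.675×10^-20 J, so L = 1·6.626×10^-34/√(8·9.109×10^-31·2.675×10^-20) = 1.50×10^-9 m = 1.50 nm.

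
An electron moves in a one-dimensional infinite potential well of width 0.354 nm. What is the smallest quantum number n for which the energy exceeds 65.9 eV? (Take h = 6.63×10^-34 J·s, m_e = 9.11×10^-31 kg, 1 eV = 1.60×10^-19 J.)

E_1 = h²/(8m_eL²) = 4.813×10^-19 J = 3.008 eV.
Need n² > 65.9/3.008 = 21.91, i.e. n > 4.681.
The smallest integer satisfying this is n = 5.

n = 5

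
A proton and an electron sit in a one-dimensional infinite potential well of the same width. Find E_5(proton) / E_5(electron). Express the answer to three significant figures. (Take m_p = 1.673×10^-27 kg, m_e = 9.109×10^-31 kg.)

5.44×10^-4

E_n ∝ 1/m at fixed n and L, so the ratio is m_e/m_p = 9.109×10^-31/1.673×10^-27 = 5.44×10^-4.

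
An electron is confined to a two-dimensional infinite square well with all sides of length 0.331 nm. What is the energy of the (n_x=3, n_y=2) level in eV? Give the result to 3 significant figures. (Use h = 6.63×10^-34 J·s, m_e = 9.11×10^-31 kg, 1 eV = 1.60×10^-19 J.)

E = 44.7 eV

For a 2D rectangular well E = (h²/8m_e)·Σ n_i²/L_i² = (6.63×10^-34)²/(8·9.11×10^-31) · [3²/(0.331 nm)² + 2²/(0.331 nm)²].
Evaluating gives E = 7.157×10^-18 J = 44.7 eV.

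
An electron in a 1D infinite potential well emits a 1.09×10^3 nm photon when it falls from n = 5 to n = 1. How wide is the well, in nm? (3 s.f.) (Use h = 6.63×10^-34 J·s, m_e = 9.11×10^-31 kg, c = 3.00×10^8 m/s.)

The photon carries ΔE = hc/λ = 6.63×10^-34·3.00×10^8/1.09×10^-6 m = 1.825×10^-19 J.
Since ΔE = (5² − 1²)E_1, E_1 = 7.604×10^-21 J, and L = h/√(8m_eE_1) = 2.82×10^-9 m = 2.82 nm.

L = 2.82 nm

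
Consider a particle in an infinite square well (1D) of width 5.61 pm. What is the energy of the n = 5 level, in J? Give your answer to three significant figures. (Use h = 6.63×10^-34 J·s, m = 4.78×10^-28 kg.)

E_5 = 9.13×10^-17 J

For an infinite well E_n = n²h²/(8mL²), so E_1 = h²/(8mL²) = (6.63×10^-34)²/(8·4.78×10^-28·(5.61×10^-12 m)²) = 3.652×10^-18 J.
Then E_5 = 5²·E_1 = 25·3.652×10^-18 J = 9.13×10^-17 J.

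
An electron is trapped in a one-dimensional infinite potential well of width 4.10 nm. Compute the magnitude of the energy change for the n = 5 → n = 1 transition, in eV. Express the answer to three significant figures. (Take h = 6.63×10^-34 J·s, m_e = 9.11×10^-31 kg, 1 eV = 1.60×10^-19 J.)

|ΔE| = 0.538 eV

E_1 = h²/(8m_eL²) = 3.588×10^-21 J.
|ΔE| = |5² − 1²|·E_1 = 24·3.588×10^-21 J = 8.611×10^-20 J = 0.538 eV.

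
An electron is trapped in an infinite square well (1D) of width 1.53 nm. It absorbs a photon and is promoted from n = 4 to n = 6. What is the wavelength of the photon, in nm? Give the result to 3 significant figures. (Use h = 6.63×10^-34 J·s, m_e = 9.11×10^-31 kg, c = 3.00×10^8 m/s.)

E_1 = h²/(8m_eL²) = 2.577×10^-20 J, so ΔE = (6² − 4²)E_1 = 5.154×10^-19 J.
λ = hc/ΔE = (6.63×10^-34·3.00×10^8)/5.154×10^-19 = 3.86×10^-7 m = 386 nm.

λ = 386 nm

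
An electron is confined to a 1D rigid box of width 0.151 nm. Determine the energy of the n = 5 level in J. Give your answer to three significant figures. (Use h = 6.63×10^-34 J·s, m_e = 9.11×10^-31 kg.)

For an infinite well E_n = n²h²/(8m_eL²), so E_1 = h²/(8m_eL²) = (6.63×10^-34)²/(8·9.11×10^-31·(1.51×10^-10 m)²) = 2.645×10^-18 J.
Then E_5 = 5²·E_1 = 25·2.645×10^-18 J = 6.61×10^-17 J.

E_5 = 6.61×10^-17 J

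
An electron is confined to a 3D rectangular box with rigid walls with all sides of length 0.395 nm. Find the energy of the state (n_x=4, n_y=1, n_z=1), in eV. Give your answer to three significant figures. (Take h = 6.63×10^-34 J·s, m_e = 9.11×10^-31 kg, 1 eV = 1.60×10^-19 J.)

E = 43.5 eV

For a 3D rectangular well E = (h²/8m_e)·Σ n_i²/L_i² = (6.63×10^-34)²/(8·9.11×10^-31) · [4²/(0.395 nm)² + 1²/(0.395 nm)² + 1²/(0.395 nm)²].
Evaluating gives E = 6.958×10^-18 J = 43.5 eV.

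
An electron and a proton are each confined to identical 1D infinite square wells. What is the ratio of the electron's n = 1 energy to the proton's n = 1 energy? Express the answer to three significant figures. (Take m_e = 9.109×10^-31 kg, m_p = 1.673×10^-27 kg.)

1.84×10^3

E_n ∝ 1/m at fixed n and L, so the ratio is m_p/m_e = 1.673×10^-27/9.109×10^-31 = 1.84×10^3.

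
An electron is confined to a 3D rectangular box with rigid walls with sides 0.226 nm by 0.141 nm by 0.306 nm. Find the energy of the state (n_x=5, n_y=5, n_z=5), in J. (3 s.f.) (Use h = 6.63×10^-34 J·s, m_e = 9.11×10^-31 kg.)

For a 3D rectangular well E = (h²/8m_e)·Σ n_i²/L_i² = (6.63×10^-34)²/(8·9.11×10^-31) · [5²/(0.226 nm)² + 5²/(0.141 nm)² + 5²/(0.306 nm)²].
Evaluating gives E = 1.21×10^-16 J.

E = 1.21×10^-16 J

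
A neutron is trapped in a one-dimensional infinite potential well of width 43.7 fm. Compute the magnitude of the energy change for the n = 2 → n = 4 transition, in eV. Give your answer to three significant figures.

E_1 = h²/(8m_nL²) = 1.716×10^-14 J.
|ΔE| = |2² − 4²|·E_1 = 12·1.716×10^-14 J = 2.059×10^-13 J = 1.29×10^6 eV.

|ΔE| = 1.29×10^6 eV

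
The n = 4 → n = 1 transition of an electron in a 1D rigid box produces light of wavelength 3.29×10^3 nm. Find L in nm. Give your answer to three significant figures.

L = 3.87 nm

The photon carries ΔE = hc/λ = 6.626×10^-34·2.998×10^8/3.29×10^-6 m = 6.038×10^-20 J.
Since ΔE = (4² − 1²)E_1, E_1 = 4.025×10^-21 J, and L = h/√(8m_eE_1) = 3.87×10^-9 m = 3.87 nm.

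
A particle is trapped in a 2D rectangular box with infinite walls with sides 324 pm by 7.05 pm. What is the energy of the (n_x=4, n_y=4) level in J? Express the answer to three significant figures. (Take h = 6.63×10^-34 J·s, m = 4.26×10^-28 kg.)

E = 4.15×10^-17 J

For a 2D rectangular well E = (h²/8m)·Σ n_i²/L_i² = (6.63×10^-34)²/(8·4.26×10^-28) · [4²/(324 pm)² + 4²/(7.05 pm)²].
Evaluating gives E = 4.15×10^-17 J.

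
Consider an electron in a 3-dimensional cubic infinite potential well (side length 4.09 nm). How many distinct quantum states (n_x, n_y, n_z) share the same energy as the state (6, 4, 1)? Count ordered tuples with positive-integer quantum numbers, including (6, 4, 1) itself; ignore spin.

degeneracy = 6

The level has n_x² + n_y² + n_z² = 53. The ordered positive-integer solutions are (1, 4, 6), (1, 6, 4), (4, 1, 6), (4, 6, 1), (6, 1, 4), (6, 4, 1).
That gives 6 states.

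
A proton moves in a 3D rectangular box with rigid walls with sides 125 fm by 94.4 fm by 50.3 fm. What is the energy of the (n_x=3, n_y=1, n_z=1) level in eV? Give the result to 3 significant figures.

E = 2.22×10^5 eV

For a 3D rectangular well E = (h²/8m_p)·Σ n_i²/L_i² = (6.626×10^-34)²/(8·1.673×10^-27) · [3²/(125 fm)² + 1²/(94.4 fm)² + 1²/(50.3 fm)²].
Evaluating gives E = 3.554×10^-14 J = 2.22×10^5 eV.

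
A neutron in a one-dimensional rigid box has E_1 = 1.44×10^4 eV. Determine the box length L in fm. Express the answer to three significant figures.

L = 119 fm

From E_n = n²h²/(8m_nL²), L = n·h/√(8m_nE_n).
E_1 = 1.44×10^4 eV = 2.307×10^-15 J, so L = 1·6.626×10^-34/√(8·1.675×10^-27·2.307×10^-15) = 1.19×10^-13 m = 119 fm.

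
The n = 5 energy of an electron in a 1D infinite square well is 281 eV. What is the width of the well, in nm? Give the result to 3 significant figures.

L = 0.183 nm

From E_n = n²h²/(8m_eL²), L = n·h/√(8m_eE_n).
E_5 = 281 eV = 4.502×10^-17 J, so L = 5·6.626×10^-34/√(8·9.109×10^-31·4.502×10^-17) = 1.83×10^-10 m = 0.183 nm.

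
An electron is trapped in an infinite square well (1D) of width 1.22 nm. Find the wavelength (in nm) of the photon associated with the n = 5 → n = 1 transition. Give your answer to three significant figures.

E_1 = h²/(8m_eL²) = 4.048×10^-20 J, so ΔE = (5² − 1²)E_1 = 9.715×10^-19 J.
λ = hc/ΔE = (6.626×10^-34·2.998×10^8)/9.715×10^-19 = 2.04×10^-7 m = 204 nm.

λ = 204 nm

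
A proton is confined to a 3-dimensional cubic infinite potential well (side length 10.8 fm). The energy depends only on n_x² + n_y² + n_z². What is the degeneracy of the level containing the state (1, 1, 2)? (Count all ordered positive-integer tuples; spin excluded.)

degeneracy = 3

The level has n_x² + n_y² + n_z² = 6. The ordered positive-integer solutions are (1, 1, 2), (1, 2, 1), (2, 1, 1).
That gives 3 states.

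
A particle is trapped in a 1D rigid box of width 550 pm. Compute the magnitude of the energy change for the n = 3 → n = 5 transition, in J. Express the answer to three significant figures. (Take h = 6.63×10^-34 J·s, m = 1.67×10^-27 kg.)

E_1 = h²/(8mL²) = 1.088×10^-22 J.
|ΔE| = |3² − 5²|·E_1 = 16·1.088×10^-22 J = 1.74×10^-21 J.

|ΔE| = 1.74×10^-21 J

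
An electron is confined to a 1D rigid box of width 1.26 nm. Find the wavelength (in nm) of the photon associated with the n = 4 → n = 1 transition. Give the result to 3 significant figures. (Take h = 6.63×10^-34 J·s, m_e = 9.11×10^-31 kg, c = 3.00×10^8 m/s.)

λ = 349 nm

E_1 = h²/(8m_eL²) = 3.799×10^-20 J, so ΔE = (4² − 1²)E_1 = 5.698×10^-19 J.
λ = hc/ΔE = (6.63×10^-34·3.00×10^8)/5.698×10^-19 = 3.49×10^-7 m = 349 nm.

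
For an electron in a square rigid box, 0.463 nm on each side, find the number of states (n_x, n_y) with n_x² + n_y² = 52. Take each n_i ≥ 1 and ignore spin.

degeneracy = 2

The level has n_x² + n_y² = 52. The ordered positive-integer solutions are (4, 6), (6, 4).
That gives 2 states.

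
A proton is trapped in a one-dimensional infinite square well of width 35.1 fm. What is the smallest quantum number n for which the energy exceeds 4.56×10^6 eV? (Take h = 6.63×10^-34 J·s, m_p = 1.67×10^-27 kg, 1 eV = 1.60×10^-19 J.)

E_1 = h²/(8m_pL²) = 2.671×10^-14 J = 1.669×10^5 eV.
Need n² > 4.56×10^6/1.669×10^5 = 27.32, i.e. n > 5.227.
The smallest integer satisfying this is n = 6.

n = 6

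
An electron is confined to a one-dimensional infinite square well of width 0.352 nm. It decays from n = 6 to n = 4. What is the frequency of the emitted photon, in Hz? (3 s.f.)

E_1 = h²/(8m_eL²) = 4.862×10^-19 J and ΔE = (6² − 4²)E_1 = 9.724×10^-18 J.
f = ΔE/h = 9.724×10^-18/6.626×10^-34 = 1.47×10^16 Hz.

f = 1.47×10^16 Hz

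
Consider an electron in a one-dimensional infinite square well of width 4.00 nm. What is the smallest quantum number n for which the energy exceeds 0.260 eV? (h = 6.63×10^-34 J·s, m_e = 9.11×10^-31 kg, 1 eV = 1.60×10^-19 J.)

n = 4

E_1 = h²/(8m_eL²) = 3.770×10^-21 J = 0.02356 eV.
Need n² > 0.260/0.02356 = 11.04, i.e. n > 3.323.
The smallest integer satisfying this is n = 4.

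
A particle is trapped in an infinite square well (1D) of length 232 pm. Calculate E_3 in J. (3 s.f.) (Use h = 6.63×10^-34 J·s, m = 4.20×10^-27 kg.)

For an infinite well E_n = n²h²/(8mL²), so E_1 = h²/(8mL²) = (6.63×10^-34)²/(8·4.20×10^-27·(2.32×10^-10 m)²) = 2.431×10^-22 J.
Then E_3 = 3²·E_1 = 9·2.431×10^-22 J = 2.19×10^-21 J.

E_3 = 2.19×10^-21 J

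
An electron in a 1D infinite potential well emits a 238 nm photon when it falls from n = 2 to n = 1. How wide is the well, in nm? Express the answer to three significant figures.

L = 0.465 nm

The photon carries ΔE = hc/λ = 6.626×10^-34·2.998×10^8/2.38×10^-7 m = 8.347×10^-19 J.
Since ΔE = (2² − 1²)E_1, E_1 = 2.782×10^-19 J, and L = h/√(8m_eE_1) = 4.65×10^-10 m = 0.465 nm.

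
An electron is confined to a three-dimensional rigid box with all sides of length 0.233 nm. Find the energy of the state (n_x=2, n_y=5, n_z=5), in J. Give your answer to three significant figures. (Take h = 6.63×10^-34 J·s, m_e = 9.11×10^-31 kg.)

E = 6.00×10^-17 J

For a 3D rectangular well E = (h²/8m_e)·Σ n_i²/L_i² = (6.63×10^-34)²/(8·9.11×10^-31) · [2²/(0.233 nm)² + 5²/(0.233 nm)² + 5²/(0.233 nm)²].
Evaluating gives E = 6.00×10^-17 J.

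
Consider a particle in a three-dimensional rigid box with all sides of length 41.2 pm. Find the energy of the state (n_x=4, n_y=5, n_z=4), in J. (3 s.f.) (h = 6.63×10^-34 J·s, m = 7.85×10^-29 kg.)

For a 3D rectangular well E = (h²/8m)·Σ n_i²/L_i² = (6.63×10^-34)²/(8·7.85×10^-29) · [4²/(41.2 pm)² + 5²/(41.2 pm)² + 4²/(41.2 pm)²].
Evaluating gives E = 2.35×10^-17 J.

E = 2.35×10^-17 J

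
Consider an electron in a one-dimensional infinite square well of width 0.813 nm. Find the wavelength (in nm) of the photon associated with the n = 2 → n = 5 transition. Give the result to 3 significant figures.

E_1 = h²/(8m_eL²) = 9.115×10^-20 J, so ΔE = (5² − 2²)E_1 = 1.914×10^-18 J.
λ = hc/ΔE = (6.626×10^-34·2.998×10^8)/1.914×10^-18 = 1.04×10^-7 m = 104 nm.

λ = 104 nm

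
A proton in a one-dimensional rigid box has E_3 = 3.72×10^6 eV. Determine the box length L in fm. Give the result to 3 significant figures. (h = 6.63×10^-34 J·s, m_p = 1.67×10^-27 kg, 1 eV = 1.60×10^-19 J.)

From E_n = n²h²/(8m_pL²), L = n·h/√(8m_pE_n).
E_3 = 3.72×10^6 eV = 5.952×10^-13 J, so L = 3·6.63×10^-34/√(8·1.67×10^-27·5.952×10^-13) = 2.23×10^-14 m = 22.3 fm.

L = 22.3 fm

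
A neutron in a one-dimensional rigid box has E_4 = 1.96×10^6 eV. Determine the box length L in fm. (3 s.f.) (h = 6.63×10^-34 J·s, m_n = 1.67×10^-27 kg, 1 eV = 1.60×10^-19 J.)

L = 41.0 fm

From E_n = n²h²/(8m_nL²), L = n·h/√(8m_nE_n).
E_4 = 1.96×10^6 eV = 3.136×10^-13 J, so L = 4·6.63×10^-34/√(8·1.67×10^-27·3.136×10^-13) = 4.10×10^-14 m = 41.0 fm.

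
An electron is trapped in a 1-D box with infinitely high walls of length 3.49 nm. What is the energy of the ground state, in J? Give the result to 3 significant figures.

E_1 = 4.95×10^-21 J

For an infinite well E_n = n²h²/(8m_eL²), so E_1 = h²/(8m_eL²) = (6.626×10^-34)²/(8·9.109×10^-31·(3.49×10^-9 m)²) = 4.946×10^-21 J.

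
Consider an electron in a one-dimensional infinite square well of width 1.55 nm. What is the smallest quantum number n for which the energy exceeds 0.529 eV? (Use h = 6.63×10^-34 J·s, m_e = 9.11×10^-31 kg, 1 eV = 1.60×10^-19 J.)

E_1 = h²/(8m_eL²) = 2.510×10^-20 J = 0.1569 eV.
Need n² > 0.529/0.1569 = 3.372, i.e. n > 1.836.
The smallest integer satisfying this is n = 2.

n = 2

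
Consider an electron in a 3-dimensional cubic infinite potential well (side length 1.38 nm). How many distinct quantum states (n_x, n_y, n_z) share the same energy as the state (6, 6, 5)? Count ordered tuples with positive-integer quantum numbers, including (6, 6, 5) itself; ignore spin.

degeneracy = 3

The level has n_x² + n_y² + n_z² = 97. The ordered positive-integer solutions are (5, 6, 6), (6, 5, 6), (6, 6, 5).
That gives 3 states.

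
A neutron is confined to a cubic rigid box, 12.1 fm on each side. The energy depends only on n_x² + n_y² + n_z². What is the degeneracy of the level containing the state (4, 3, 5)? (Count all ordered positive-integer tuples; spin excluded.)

The level has n_x² + n_y² + n_z² = 50. The ordered positive-integer solutions are (3, 4, 5), (3, 5, 4), (4, 3, 5), (4, 5, 3), (5, 3, 4), (5, 4, 3).
That gives 6 states.

degeneracy = 6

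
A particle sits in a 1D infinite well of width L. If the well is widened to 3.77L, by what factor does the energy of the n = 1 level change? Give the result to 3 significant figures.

E_n ∝ 1/L², so the energy scales by 1/3.77² = 0.0704.

0.0704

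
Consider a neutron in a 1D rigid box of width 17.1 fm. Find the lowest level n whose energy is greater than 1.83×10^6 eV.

n = 2

E_1 = h²/(8m_nL²) = 1.120×10^-13 J = 6.991×10^5 eV.
Need n² > 1.83×10^6/6.991×10^5 = 2.618, i.e. n > 1.618.
The smallest integer satisfying this is n = 2.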